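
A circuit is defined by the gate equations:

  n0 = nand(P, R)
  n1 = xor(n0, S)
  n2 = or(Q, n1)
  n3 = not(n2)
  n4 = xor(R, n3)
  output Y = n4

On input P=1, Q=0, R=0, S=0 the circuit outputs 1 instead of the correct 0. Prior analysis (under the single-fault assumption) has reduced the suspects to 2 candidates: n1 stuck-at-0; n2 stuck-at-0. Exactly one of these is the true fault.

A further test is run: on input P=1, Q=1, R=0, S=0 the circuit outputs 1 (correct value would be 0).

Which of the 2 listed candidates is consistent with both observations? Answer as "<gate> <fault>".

Evaluate each candidate on input P=1, Q=1, R=0, S=0:
  n1 stuck-at-0: n0=1, n1=0 [stuck-at-0], n2=1, n3=0, n4=0 → 0 — eliminated
  n2 stuck-at-0: n0=1, n1=1, n2=0 [stuck-at-0], n3=1, n4=1 → 1 — matches
Only n2 stuck-at-0 reproduces the observed 1.

n2 stuck-at-0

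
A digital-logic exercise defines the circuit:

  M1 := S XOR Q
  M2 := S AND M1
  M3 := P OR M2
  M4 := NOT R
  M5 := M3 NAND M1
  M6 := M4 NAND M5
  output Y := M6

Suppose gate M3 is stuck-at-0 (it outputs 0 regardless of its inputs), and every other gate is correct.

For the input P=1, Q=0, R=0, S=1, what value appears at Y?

0

Propagate with M3 forced: M1=1, M2=1, M3=0 [stuck-at-0], M4=1, M5=1, M6=0.
So Y = 0. (Without the fault it would be 1.)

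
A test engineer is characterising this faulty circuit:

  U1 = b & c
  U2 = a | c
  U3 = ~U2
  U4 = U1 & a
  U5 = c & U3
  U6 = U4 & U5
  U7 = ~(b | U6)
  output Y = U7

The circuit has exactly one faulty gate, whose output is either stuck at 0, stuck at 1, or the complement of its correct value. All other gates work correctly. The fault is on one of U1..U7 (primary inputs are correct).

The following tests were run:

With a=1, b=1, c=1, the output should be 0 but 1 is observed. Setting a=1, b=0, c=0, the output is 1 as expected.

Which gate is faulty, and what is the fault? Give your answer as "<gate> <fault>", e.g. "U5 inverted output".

U7 stuck-at-1

Fault-free values for test 1 (a=1, b=1, c=1): U1=1, U2=1, U3=0, U4=1, U5=0, U6=0, U7=0, giving Y=0. Observed 1.
Test 1: faults giving observed 1 are {U7 stuck-at-1, U7 inverted output}.
Test 2 (a=1, b=0, c=0): fault-free U1=0, U2=1, U3=0, U4=0, U5=0, U6=0, U7=1 → 1; observed 1. Eliminates U7 inverted output.
Only U7 stuck-at-1 is consistent with every test.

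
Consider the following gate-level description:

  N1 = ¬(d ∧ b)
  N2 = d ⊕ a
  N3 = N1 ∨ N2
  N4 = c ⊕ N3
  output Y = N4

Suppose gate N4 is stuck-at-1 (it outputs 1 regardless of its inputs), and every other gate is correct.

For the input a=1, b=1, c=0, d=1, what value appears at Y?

1

Propagate with N4 forced: N1=0, N2=0, N3=0, N4=1 [stuck-at-1].
So Y = 1. (Without the fault it would be 0.)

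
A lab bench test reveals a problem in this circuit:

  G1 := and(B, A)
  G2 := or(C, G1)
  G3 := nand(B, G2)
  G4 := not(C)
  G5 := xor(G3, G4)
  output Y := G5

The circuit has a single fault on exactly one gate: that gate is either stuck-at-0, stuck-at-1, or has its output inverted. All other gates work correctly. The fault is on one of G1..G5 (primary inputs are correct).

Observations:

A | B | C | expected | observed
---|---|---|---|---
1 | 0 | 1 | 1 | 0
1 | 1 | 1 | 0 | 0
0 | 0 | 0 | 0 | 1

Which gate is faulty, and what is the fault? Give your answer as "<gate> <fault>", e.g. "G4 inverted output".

Fault-free values for test 1 (A=1, B=0, C=1): G1=0, G2=1, G3=1, G4=0, G5=1, giving Y=1. Observed 0.
Test 1: faults giving observed 0 are {G3 stuck-at-0, G3 inverted output, G4 stuck-at-1, G4 inverted output, G5 stuck-at-0, G5 inverted output}.
Test 2 (A=1, B=1, C=1): fault-free G1=1, G2=1, G3=0, G4=0, G5=0 → 0; observed 0. Eliminates G3 inverted output, G4 stuck-at-1, G4 inverted output, G5 inverted output.
Test 3 (A=0, B=0, C=0): fault-free G1=0, G2=0, G3=1, G4=1, G5=0 → 0; observed 1. Eliminates G5 stuck-at-0.
Only G3 stuck-at-0 is consistent with every test.

G3 stuck-at-0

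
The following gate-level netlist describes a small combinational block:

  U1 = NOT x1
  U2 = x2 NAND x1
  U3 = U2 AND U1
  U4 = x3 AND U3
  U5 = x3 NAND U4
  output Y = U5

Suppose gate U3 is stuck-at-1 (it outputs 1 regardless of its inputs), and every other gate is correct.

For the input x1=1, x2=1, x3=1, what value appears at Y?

0

Propagate with U3 forced: U1=0, U2=0, U3=1 [stuck-at-1], U4=1, U5=0.
So Y = 0. (Without the fault it would be 1.)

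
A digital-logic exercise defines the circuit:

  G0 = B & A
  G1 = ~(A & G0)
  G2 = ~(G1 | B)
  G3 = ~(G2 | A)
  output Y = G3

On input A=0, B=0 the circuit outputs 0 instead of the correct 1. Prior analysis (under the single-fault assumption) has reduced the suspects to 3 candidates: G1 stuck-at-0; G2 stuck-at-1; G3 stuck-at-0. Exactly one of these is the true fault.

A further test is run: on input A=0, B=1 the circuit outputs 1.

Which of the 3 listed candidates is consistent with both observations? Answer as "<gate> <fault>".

Evaluate each candidate on input A=0, B=1:
  G1 stuck-at-0: G0=0, G1=0 [stuck-at-0], G2=0, G3=1 → 1 — matches
  G2 stuck-at-1: G0=0, G1=1, G2=1 [stuck-at-1], G3=0 → 0 — eliminated
  G3 stuck-at-0: G0=0, G1=1, G2=0, G3=0 [stuck-at-0] → 0 — eliminated
Only G1 stuck-at-0 reproduces the observed 1.

G1 stuck-at-0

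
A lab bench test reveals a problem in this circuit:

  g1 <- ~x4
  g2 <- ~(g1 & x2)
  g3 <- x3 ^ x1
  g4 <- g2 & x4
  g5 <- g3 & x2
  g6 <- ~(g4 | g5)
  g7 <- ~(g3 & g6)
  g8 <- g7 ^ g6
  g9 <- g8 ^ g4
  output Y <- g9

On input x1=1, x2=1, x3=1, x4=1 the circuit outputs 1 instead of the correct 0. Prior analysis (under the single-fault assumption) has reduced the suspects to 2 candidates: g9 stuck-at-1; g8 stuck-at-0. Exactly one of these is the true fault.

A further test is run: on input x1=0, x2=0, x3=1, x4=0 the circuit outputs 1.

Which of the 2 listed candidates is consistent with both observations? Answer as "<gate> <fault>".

Evaluate each candidate on input x1=0, x2=0, x3=1, x4=0:
  g9 stuck-at-1: g1=1, g2=1, g3=1, g4=0, g5=0, g6=1, g7=0, g8=1, g9=1 [stuck-at-1] → 1 — matches
  g8 stuck-at-0: g1=1, g2=1, g3=1, g4=0, g5=0, g6=1, g7=0, g8=0 [stuck-at-0], g9=0 → 0 — eliminated
Only g9 stuck-at-1 reproduces the observed 1.

g9 stuck-at-1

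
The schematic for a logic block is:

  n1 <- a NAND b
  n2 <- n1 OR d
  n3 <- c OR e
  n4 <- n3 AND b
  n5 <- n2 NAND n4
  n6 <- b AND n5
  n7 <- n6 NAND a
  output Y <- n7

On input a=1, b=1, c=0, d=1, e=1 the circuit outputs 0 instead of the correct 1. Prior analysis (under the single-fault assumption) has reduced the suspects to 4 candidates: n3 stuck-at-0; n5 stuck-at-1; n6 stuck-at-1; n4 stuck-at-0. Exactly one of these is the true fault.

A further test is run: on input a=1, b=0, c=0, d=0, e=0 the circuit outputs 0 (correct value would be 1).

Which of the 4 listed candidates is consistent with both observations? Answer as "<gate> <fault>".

Evaluate each candidate on input a=1, b=0, c=0, d=0, e=0:
  n3 stuck-at-0: n1=1, n2=1, n3=0 [stuck-at-0], n4=0, n5=1, n6=0, n7=1 → 1 — eliminated
  n5 stuck-at-1: n1=1, n2=1, n3=0, n4=0, n5=1 [stuck-at-1], n6=0, n7=1 → 1 — eliminated
  n6 stuck-at-1: n1=1, n2=1, n3=0, n4=0, n5=1, n6=1 [stuck-at-1], n7=0 → 0 — matches
  n4 stuck-at-0: n1=1, n2=1, n3=0, n4=0 [stuck-at-0], n5=1, n6=0, n7=1 → 1 — eliminated
Only n6 stuck-at-1 reproduces the observed 0.

n6 stuck-at-1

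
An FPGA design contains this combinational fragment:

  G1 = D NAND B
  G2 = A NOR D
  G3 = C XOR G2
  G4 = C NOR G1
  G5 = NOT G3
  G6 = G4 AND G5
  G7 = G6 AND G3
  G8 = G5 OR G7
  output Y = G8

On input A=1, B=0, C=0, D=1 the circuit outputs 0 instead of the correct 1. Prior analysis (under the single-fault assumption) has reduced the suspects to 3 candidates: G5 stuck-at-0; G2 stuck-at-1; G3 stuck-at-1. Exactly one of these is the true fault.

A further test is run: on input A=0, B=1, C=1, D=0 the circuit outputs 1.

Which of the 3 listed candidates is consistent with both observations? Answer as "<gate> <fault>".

G2 stuck-at-1

Evaluate each candidate on input A=0, B=1, C=1, D=0:
  G5 stuck-at-0: G1=1, G2=1, G3=0, G4=0, G5=0 [stuck-at-0], G6=0, G7=0, G8=0 → 0 — eliminated
  G2 stuck-at-1: G1=1, G2=1 [stuck-at-1], G3=0, G4=0, G5=1, G6=0, G7=0, G8=1 → 1 — matches
  G3 stuck-at-1: G1=1, G2=1, G3=1 [stuck-at-1], G4=0, G5=0, G6=0, G7=0, G8=0 → 0 — eliminated
Only G2 stuck-at-1 reproduces the observed 1.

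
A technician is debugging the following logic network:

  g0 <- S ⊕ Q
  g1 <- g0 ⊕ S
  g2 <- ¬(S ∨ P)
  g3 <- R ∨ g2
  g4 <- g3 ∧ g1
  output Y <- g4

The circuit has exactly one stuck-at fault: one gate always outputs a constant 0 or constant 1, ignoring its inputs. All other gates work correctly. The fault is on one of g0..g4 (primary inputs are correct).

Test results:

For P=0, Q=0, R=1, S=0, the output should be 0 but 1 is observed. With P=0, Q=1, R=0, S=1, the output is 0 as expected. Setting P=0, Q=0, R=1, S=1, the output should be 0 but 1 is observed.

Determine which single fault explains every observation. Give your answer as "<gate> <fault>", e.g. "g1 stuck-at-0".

Fault-free values for test 1 (P=0, Q=0, R=1, S=0): g0=0, g1=0, g2=1, g3=1, g4=0, giving Y=0. Observed 1.
Test 1: faults giving observed 1 are {g0 stuck-at-1, g1 stuck-at-1, g4 stuck-at-1}.
Test 2 (P=0, Q=1, R=0, S=1): fault-free g0=0, g1=1, g2=0, g3=0, g4=0 → 0; observed 0. Eliminates g4 stuck-at-1.
Test 3 (P=0, Q=0, R=1, S=1): fault-free g0=1, g1=0, g2=0, g3=1, g4=0 → 0; observed 1. Eliminates g0 stuck-at-1.
Only g1 stuck-at-1 is consistent with every test.

g1 stuck-at-1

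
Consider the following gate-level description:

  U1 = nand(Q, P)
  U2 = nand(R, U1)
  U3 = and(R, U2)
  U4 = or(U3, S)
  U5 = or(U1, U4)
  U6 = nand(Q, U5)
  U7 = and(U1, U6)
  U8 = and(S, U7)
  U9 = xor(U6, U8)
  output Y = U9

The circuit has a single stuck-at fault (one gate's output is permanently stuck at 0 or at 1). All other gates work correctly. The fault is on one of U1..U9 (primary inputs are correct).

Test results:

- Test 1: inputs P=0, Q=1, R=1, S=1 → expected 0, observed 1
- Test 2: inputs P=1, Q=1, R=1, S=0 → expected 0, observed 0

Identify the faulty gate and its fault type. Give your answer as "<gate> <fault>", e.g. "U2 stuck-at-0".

Fault-free values for test 1 (P=0, Q=1, R=1, S=1): U1=1, U2=0, U3=0, U4=1, U5=1, U6=0, U7=0, U8=0, U9=0, giving Y=0. Observed 1.
Test 1: faults giving observed 1 are {U7 stuck-at-1, U8 stuck-at-1, U9 stuck-at-1}.
Test 2 (P=1, Q=1, R=1, S=0): fault-free U1=0, U2=1, U3=1, U4=1, U5=1, U6=0, U7=0, U8=0, U9=0 → 0; observed 0. Eliminates U8 stuck-at-1, U9 stuck-at-1.
Only U7 stuck-at-1 is consistent with every test.

U7 stuck-at-1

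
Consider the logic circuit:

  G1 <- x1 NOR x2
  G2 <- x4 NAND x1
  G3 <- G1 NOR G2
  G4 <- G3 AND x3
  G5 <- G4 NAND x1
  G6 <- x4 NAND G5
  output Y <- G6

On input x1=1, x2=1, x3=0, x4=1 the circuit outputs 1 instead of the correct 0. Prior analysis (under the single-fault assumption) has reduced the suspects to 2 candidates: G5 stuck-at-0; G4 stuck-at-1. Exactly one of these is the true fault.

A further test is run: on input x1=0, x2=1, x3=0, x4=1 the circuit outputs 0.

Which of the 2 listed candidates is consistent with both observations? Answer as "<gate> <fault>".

G4 stuck-at-1

Evaluate each candidate on input x1=0, x2=1, x3=0, x4=1:
  G5 stuck-at-0: G1=0, G2=1, G3=0, G4=0, G5=0 [stuck-at-0], G6=1 → 1 — eliminated
  G4 stuck-at-1: G1=0, G2=1, G3=0, G4=1 [stuck-at-1], G5=1, G6=0 → 0 — matches
Only G4 stuck-at-1 reproduces the observed 0.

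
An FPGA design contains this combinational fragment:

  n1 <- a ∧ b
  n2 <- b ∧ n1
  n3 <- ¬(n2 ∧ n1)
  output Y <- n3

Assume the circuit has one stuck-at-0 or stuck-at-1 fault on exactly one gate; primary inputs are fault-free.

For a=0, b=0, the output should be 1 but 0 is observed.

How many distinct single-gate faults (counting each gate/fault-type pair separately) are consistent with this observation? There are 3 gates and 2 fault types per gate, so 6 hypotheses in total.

Fault-free: n1=0, n2=0, n3=1 → 1. Observed 0.
  n1 stuck-at-0: output 1 ✗
  n1 stuck-at-1: output 1 ✗
  n2 stuck-at-0: output 1 ✗
  n2 stuck-at-1: output 1 ✗
  n3 stuck-at-0: output 0 ✓
  n3 stuck-at-1: output 1 ✗
Consistent faults: {n3 stuck-at-0} — 1 in all.

1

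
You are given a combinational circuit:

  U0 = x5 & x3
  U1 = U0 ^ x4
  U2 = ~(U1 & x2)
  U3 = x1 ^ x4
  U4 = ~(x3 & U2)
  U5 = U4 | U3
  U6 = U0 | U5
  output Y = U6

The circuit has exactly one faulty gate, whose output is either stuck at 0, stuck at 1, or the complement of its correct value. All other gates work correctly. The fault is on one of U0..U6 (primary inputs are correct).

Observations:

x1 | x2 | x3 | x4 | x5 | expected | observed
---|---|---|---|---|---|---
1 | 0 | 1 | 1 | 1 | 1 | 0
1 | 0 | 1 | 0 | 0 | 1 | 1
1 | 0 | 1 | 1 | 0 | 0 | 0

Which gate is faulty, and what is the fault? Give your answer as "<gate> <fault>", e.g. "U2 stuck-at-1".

Fault-free values for test 1 (x1=1, x2=0, x3=1, x4=1, x5=1): U0=1, U1=0, U2=1, U3=0, U4=0, U5=0, U6=1, giving Y=1. Observed 0.
Test 1: faults giving observed 0 are {U0 stuck-at-0, U0 inverted output, U6 stuck-at-0, U6 inverted output}.
Test 2 (x1=1, x2=0, x3=1, x4=0, x5=0): fault-free U0=0, U1=0, U2=1, U3=1, U4=0, U5=1, U6=1 → 1; observed 1. Eliminates U6 stuck-at-0, U6 inverted output.
Test 3 (x1=1, x2=0, x3=1, x4=1, x5=0): fault-free U0=0, U1=1, U2=1, U3=0, U4=0, U5=0, U6=0 → 0; observed 0. Eliminates U0 inverted output.
Only U0 stuck-at-0 is consistent with every test.

U0 stuck-at-0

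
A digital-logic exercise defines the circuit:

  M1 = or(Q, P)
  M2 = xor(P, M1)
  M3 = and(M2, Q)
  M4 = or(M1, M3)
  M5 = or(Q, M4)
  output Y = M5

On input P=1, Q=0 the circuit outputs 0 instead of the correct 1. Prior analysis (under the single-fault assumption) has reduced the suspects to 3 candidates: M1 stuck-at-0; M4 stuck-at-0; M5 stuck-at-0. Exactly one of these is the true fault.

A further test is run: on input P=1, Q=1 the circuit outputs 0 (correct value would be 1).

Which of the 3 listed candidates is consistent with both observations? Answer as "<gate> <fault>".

M5 stuck-at-0

Evaluate each candidate on input P=1, Q=1:
  M1 stuck-at-0: M1=0 [stuck-at-0], M2=1, M3=1, M4=1, M5=1 → 1 — eliminated
  M4 stuck-at-0: M1=1, M2=0, M3=0, M4=0 [stuck-at-0], M5=1 → 1 — eliminated
  M5 stuck-at-0: M1=1, M2=0, M3=0, M4=1, M5=0 [stuck-at-0] → 0 — matches
Only M5 stuck-at-0 reproduces the observed 0.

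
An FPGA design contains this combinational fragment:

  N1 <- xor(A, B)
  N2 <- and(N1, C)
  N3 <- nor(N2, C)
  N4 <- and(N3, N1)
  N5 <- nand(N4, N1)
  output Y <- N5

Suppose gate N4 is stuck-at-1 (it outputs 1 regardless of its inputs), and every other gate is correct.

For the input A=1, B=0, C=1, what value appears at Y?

Propagate with N4 forced: N1=1, N2=1, N3=0, N4=1 [stuck-at-1], N5=0.
So Y = 0. (Without the fault it would be 1.)

0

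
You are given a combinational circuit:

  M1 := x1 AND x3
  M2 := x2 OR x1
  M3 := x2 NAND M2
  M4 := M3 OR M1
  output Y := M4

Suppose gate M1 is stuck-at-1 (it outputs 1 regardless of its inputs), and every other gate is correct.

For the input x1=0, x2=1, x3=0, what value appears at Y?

Propagate with M1 forced: M1=1 [stuck-at-1], M2=1, M3=0, M4=1.
So Y = 1. (Without the fault it would be 0.)

1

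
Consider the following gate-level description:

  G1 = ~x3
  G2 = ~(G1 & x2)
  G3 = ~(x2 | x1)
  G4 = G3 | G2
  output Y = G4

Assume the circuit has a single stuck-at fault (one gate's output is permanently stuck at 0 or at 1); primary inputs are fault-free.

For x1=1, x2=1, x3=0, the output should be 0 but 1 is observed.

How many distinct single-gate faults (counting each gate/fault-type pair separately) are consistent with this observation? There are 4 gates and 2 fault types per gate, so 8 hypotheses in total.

4

Fault-free: G1=1, G2=0, G3=0, G4=0 → 0. Observed 1.
  G1 stuck-at-0: output 1 ✓
  G1 stuck-at-1: output 0 ✗
  G2 stuck-at-0: output 0 ✗
  G2 stuck-at-1: output 1 ✓
  G3 stuck-at-0: output 0 ✗
  G3 stuck-at-1: output 1 ✓
  G4 stuck-at-0: output 0 ✗
  G4 stuck-at-1: output 1 ✓
Consistent faults: {G1 stuck-at-0, G2 stuck-at-1, G3 stuck-at-1, G4 stuck-at-1} — 4 in all.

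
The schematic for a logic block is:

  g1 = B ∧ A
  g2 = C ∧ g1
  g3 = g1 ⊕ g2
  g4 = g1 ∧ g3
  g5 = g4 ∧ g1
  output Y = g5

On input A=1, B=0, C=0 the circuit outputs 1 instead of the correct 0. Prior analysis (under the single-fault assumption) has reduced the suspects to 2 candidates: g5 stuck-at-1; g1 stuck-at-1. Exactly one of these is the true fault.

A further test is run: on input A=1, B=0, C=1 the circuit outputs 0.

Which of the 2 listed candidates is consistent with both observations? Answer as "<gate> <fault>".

Evaluate each candidate on input A=1, B=0, C=1:
  g5 stuck-at-1: g1=0, g2=0, g3=0, g4=0, g5=1 [stuck-at-1] → 1 — eliminated
  g1 stuck-at-1: g1=1 [stuck-at-1], g2=1, g3=0, g4=0, g5=0 → 0 — matches
Only g1 stuck-at-1 reproduces the observed 0.

g1 stuck-at-1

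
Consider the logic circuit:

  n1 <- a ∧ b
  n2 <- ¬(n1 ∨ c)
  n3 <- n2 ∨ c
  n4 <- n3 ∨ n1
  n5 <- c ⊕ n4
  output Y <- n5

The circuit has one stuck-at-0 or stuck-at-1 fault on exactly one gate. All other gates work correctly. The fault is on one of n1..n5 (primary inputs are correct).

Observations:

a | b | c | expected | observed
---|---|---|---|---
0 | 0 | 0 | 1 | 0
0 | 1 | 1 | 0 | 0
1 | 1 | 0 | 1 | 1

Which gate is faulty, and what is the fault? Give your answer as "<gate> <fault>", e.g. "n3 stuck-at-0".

n2 stuck-at-0

Fault-free values for test 1 (a=0, b=0, c=0): n1=0, n2=1, n3=1, n4=1, n5=1, giving Y=1. Observed 0.
Test 1: faults giving observed 0 are {n2 stuck-at-0, n3 stuck-at-0, n4 stuck-at-0, n5 stuck-at-0}.
Test 2 (a=0, b=1, c=1): fault-free n1=0, n2=0, n3=1, n4=1, n5=0 → 0; observed 0. Eliminates n3 stuck-at-0, n4 stuck-at-0.
Test 3 (a=1, b=1, c=0): fault-free n1=1, n2=0, n3=0, n4=1, n5=1 → 1; observed 1. Eliminates n5 stuck-at-0.
Only n2 stuck-at-0 is consistent with every test.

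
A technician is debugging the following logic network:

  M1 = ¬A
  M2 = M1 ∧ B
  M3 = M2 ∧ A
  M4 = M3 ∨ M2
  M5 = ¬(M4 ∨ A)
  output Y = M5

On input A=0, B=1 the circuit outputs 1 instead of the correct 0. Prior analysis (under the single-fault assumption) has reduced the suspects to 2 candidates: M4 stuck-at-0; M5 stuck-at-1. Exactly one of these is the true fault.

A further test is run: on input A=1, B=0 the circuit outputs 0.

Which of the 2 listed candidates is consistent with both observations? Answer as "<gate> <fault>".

Evaluate each candidate on input A=1, B=0:
  M4 stuck-at-0: M1=0, M2=0, M3=0, M4=0 [stuck-at-0], M5=0 → 0 — matches
  M5 stuck-at-1: M1=0, M2=0, M3=0, M4=0, M5=1 [stuck-at-1] → 1 — eliminated
Only M4 stuck-at-0 reproduces the observed 0.

M4 stuck-at-0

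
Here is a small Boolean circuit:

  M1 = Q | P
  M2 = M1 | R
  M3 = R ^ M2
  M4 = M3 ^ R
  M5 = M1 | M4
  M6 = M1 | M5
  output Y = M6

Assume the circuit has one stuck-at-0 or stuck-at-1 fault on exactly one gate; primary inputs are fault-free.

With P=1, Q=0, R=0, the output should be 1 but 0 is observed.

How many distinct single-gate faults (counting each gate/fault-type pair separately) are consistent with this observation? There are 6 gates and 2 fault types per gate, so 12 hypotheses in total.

Fault-free: M1=1, M2=1, M3=1, M4=1, M5=1, M6=1 → 1. Observed 0.
  M1 stuck-at-0: output 0 ✓
  M1 stuck-at-1: output 1 ✗
  M2 stuck-at-0: output 1 ✗
  M2 stuck-at-1: output 1 ✗
  M3 stuck-at-0: output 1 ✗
  M3 stuck-at-1: output 1 ✗
  M4 stuck-at-0: output 1 ✗
  M4 stuck-at-1: output 1 ✗
  M5 stuck-at-0: output 1 ✗
  M5 stuck-at-1: output 1 ✗
  M6 stuck-at-0: output 0 ✓
  M6 stuck-at-1: output 1 ✗
Consistent faults: {M1 stuck-at-0, M6 stuck-at-0} — 2 in all.

2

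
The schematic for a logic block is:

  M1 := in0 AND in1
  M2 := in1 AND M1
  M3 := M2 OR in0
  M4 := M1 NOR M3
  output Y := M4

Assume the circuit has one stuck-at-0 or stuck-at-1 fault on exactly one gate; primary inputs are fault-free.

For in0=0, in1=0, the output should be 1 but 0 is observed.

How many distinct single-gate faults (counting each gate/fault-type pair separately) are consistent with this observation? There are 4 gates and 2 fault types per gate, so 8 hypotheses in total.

Fault-free: M1=0, M2=0, M3=0, M4=1 → 1. Observed 0.
  M1 stuck-at-0: output 1 ✗
  M1 stuck-at-1: output 0 ✓
  M2 stuck-at-0: output 1 ✗
  M2 stuck-at-1: output 0 ✓
  M3 stuck-at-0: output 1 ✗
  M3 stuck-at-1: output 0 ✓
  M4 stuck-at-0: output 0 ✓
  M4 stuck-at-1: output 1 ✗
Consistent faults: {M1 stuck-at-1, M2 stuck-at-1, M3 stuck-at-1, M4 stuck-at-0} — 4 in all.

4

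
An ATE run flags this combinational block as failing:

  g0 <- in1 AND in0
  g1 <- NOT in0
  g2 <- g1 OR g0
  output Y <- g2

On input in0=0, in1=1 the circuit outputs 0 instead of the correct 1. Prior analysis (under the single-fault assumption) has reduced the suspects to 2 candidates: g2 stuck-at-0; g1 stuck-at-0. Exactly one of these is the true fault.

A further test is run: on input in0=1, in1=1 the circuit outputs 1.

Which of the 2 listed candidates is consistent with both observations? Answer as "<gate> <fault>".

Evaluate each candidate on input in0=1, in1=1:
  g2 stuck-at-0: g0=1, g1=0, g2=0 [stuck-at-0] → 0 — eliminated
  g1 stuck-at-0: g0=1, g1=0 [stuck-at-0], g2=1 → 1 — matches
Only g1 stuck-at-0 reproduces the observed 1.

g1 stuck-at-0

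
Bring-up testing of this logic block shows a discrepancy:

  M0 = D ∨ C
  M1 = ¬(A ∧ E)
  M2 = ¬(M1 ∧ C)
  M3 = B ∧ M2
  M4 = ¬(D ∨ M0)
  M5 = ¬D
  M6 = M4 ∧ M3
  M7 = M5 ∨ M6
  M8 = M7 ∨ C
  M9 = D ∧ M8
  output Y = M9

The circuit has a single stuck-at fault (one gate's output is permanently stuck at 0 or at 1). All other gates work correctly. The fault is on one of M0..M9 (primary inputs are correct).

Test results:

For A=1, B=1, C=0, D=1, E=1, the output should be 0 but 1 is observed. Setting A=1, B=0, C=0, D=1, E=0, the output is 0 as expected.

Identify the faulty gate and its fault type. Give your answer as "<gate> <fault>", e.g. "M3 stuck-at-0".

Fault-free values for test 1 (A=1, B=1, C=0, D=1, E=1): M0=1, M1=0, M2=1, M3=1, M4=0, M5=0, M6=0, M7=0, M8=0, M9=0, giving Y=0. Observed 1.
Test 1: faults giving observed 1 are {M4 stuck-at-1, M5 stuck-at-1, M6 stuck-at-1, M7 stuck-at-1, M8 stuck-at-1, M9 stuck-at-1}.
Test 2 (A=1, B=0, C=0, D=1, E=0): fault-free M0=1, M1=1, M2=1, M3=0, M4=0, M5=0, M6=0, M7=0, M8=0, M9=0 → 0; observed 0. Eliminates M5 stuck-at-1, M6 stuck-at-1, M7 stuck-at-1, M8 stuck-at-1, M9 stuck-at-1.
Only M4 stuck-at-1 is consistent with every test.

M4 stuck-at-1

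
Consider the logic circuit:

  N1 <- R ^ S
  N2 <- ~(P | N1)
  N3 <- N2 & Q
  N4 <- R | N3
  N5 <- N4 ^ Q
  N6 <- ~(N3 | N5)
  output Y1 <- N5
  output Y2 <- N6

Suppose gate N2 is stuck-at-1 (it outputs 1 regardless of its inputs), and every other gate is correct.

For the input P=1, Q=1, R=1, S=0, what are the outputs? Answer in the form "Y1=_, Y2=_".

Y1=0, Y2=0

Propagate with N2 forced: N1=1, N2=1 [stuck-at-1], N3=1, N4=1, N5=0, N6=0.
So the outputs are Y1=0, Y2=0. (Without the fault they would be Y1=0, Y2=1.)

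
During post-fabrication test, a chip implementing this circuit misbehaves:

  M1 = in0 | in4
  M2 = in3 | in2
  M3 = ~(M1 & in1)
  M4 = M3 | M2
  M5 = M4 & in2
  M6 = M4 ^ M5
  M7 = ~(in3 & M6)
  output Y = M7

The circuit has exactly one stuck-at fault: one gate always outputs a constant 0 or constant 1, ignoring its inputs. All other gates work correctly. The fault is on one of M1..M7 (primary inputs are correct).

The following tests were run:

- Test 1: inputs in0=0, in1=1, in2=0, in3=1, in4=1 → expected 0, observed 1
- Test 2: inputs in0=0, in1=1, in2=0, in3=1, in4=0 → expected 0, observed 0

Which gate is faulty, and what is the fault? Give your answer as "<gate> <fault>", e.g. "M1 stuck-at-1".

M2 stuck-at-0

Fault-free values for test 1 (in0=0, in1=1, in2=0, in3=1, in4=1): M1=1, M2=1, M3=0, M4=1, M5=0, M6=1, M7=0, giving Y=0. Observed 1.
Test 1: faults giving observed 1 are {M2 stuck-at-0, M4 stuck-at-0, M5 stuck-at-1, M6 stuck-at-0, M7 stuck-at-1}.
Test 2 (in0=0, in1=1, in2=0, in3=1, in4=0): fault-free M1=0, M2=1, M3=1, M4=1, M5=0, M6=1, M7=0 → 0; observed 0. Eliminates M4 stuck-at-0, M5 stuck-at-1, M6 stuck-at-0, M7 stuck-at-1.
Only M2 stuck-at-0 is consistent with every test.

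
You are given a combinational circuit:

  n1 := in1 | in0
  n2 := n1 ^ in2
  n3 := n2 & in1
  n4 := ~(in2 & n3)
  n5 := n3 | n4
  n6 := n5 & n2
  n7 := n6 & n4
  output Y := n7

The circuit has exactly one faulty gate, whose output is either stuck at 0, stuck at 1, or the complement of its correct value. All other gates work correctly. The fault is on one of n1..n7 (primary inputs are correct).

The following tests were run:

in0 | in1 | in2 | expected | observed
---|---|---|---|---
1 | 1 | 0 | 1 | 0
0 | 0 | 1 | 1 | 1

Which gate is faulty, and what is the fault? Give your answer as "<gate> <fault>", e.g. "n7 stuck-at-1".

n1 stuck-at-0

Fault-free values for test 1 (in0=1, in1=1, in2=0): n1=1, n2=1, n3=1, n4=1, n5=1, n6=1, n7=1, giving Y=1. Observed 0.
Test 1: faults giving observed 0 are {n1 stuck-at-0, n1 inverted output, n2 stuck-at-0, n2 inverted output, n4 stuck-at-0, n4 inverted output, n5 stuck-at-0, n5 inverted output, n6 stuck-at-0, n6 inverted output, n7 stuck-at-0, n7 inverted output}.
Test 2 (in0=0, in1=0, in2=1): fault-free n1=0, n2=1, n3=0, n4=1, n5=1, n6=1, n7=1 → 1; observed 1. Eliminates n1 inverted output, n2 stuck-at-0, n2 inverted output, n4 stuck-at-0, n4 inverted output, n5 stuck-at-0, n5 inverted output, n6 stuck-at-0, n6 inverted output, n7 stuck-at-0, n7 inverted output.
Only n1 stuck-at-0 is consistent with every test.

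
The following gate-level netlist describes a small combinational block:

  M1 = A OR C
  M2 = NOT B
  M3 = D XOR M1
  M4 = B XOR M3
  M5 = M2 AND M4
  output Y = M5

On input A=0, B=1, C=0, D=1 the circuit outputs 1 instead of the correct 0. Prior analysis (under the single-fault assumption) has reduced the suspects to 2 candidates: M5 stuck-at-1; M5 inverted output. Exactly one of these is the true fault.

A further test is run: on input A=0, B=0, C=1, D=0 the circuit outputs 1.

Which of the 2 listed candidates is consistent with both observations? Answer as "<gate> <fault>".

M5 stuck-at-1

Evaluate each candidate on input A=0, B=0, C=1, D=0:
  M5 stuck-at-1: M1=1, M2=1, M3=1, M4=1, M5=1 [stuck-at-1] → 1 — matches
  M5 inverted output: M1=1, M2=1, M3=1, M4=1, M5=0 [inverted output] → 0 — eliminated
Only M5 stuck-at-1 reproduces the observed 1.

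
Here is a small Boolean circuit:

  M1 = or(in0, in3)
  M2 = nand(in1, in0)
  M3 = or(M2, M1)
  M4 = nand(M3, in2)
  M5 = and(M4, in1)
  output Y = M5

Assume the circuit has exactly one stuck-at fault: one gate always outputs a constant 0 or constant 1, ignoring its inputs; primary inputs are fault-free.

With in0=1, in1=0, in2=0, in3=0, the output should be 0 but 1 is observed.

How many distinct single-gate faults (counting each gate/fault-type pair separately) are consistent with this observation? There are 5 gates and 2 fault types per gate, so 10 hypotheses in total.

1

Fault-free: M1=1, M2=1, M3=1, M4=1, M5=0 → 0. Observed 1.
  M1 stuck-at-0: output 0 ✗
  M1 stuck-at-1: output 0 ✗
  M2 stuck-at-0: output 0 ✗
  M2 stuck-at-1: output 0 ✗
  M3 stuck-at-0: output 0 ✗
  M3 stuck-at-1: output 0 ✗
  M4 stuck-at-0: output 0 ✗
  M4 stuck-at-1: output 0 ✗
  M5 stuck-at-0: output 0 ✗
  M5 stuck-at-1: output 1 ✓
Consistent faults: {M5 stuck-at-1} — 1 in all.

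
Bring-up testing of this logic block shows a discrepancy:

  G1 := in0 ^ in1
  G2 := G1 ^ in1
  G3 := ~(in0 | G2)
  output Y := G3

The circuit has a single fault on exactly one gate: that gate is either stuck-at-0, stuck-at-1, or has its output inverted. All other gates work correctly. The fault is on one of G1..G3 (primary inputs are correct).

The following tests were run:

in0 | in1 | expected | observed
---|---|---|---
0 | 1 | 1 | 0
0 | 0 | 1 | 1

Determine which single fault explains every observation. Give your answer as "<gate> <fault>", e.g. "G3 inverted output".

G1 stuck-at-0

Fault-free values for test 1 (in0=0, in1=1): G1=1, G2=0, G3=1, giving Y=1. Observed 0.
Test 1: faults giving observed 0 are {G1 stuck-at-0, G1 inverted output, G2 stuck-at-1, G2 inverted output, G3 stuck-at-0, G3 inverted output}.
Test 2 (in0=0, in1=0): fault-free G1=0, G2=0, G3=1 → 1; observed 1. Eliminates G1 inverted output, G2 stuck-at-1, G2 inverted output, G3 stuck-at-0, G3 inverted output.
Only G1 stuck-at-0 is consistent with every test.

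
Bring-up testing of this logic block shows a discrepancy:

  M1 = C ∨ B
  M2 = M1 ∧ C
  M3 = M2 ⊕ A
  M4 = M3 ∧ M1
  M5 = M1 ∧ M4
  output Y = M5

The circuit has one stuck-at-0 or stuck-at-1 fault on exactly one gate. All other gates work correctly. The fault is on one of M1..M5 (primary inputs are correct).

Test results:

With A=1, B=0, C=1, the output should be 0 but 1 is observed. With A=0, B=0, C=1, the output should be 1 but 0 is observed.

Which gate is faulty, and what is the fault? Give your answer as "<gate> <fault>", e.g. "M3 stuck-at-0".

M2 stuck-at-0

Fault-free values for test 1 (A=1, B=0, C=1): M1=1, M2=1, M3=0, M4=0, M5=0, giving Y=0. Observed 1.
Test 1: faults giving observed 1 are {M2 stuck-at-0, M3 stuck-at-1, M4 stuck-at-1, M5 stuck-at-1}.
Test 2 (A=0, B=0, C=1): fault-free M1=1, M2=1, M3=1, M4=1, M5=1 → 1; observed 0. Eliminates M3 stuck-at-1, M4 stuck-at-1, M5 stuck-at-1.
Only M2 stuck-at-0 is consistent with every test.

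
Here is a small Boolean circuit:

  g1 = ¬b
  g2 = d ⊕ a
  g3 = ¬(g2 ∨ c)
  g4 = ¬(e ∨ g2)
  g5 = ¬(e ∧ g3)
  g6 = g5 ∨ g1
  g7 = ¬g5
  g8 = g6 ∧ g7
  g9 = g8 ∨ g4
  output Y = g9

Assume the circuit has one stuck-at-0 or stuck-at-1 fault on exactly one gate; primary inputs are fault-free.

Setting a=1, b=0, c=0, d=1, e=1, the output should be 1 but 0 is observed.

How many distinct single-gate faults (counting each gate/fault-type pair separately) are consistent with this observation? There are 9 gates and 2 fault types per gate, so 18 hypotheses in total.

8

Fault-free: g1=1, g2=0, g3=1, g4=0, g5=0, g6=1, g7=1, g8=1, g9=1 → 1. Observed 0.
  g1: stuck-at-0 ✓; others ✗
  g2: stuck-at-1 ✓; others ✗
  g3: stuck-at-0 ✓; others ✗
  g4: none of the 2 fault types match ✗
  g5: stuck-at-1 ✓; others ✗
  g6: stuck-at-0 ✓; others ✗
  g7: stuck-at-0 ✓; others ✗
  g8: stuck-at-0 ✓; others ✗
  g9: stuck-at-0 ✓; others ✗
Consistent faults: {g1 stuck-at-0, g2 stuck-at-1, g3 stuck-at-0, g5 stuck-at-1, g6 stuck-at-0, g7 stuck-at-0, g8 stuck-at-0, g9 stuck-at-0} — 8 in all.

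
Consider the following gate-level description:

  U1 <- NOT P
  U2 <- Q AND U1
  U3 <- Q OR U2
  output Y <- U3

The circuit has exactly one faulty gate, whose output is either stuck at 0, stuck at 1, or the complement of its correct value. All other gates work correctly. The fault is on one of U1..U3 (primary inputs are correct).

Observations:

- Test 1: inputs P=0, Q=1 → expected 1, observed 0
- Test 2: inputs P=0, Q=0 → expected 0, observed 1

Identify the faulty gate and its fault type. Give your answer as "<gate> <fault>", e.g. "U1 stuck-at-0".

Fault-free values for test 1 (P=0, Q=1): U1=1, U2=1, U3=1, giving Y=1. Observed 0.
Test 1: faults giving observed 0 are {U3 stuck-at-0, U3 inverted output}.
Test 2 (P=0, Q=0): fault-free U1=1, U2=0, U3=0 → 0; observed 1. Eliminates U3 stuck-at-0.
Only U3 inverted output is consistent with every test.

U3 inverted output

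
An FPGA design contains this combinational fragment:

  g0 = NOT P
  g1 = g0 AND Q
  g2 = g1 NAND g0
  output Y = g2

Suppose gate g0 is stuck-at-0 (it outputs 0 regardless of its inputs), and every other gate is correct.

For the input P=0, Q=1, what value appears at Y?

1

Propagate with g0 forced: g0=0 [stuck-at-0], g1=0, g2=1.
So Y = 1. (Without the fault it would be 0.)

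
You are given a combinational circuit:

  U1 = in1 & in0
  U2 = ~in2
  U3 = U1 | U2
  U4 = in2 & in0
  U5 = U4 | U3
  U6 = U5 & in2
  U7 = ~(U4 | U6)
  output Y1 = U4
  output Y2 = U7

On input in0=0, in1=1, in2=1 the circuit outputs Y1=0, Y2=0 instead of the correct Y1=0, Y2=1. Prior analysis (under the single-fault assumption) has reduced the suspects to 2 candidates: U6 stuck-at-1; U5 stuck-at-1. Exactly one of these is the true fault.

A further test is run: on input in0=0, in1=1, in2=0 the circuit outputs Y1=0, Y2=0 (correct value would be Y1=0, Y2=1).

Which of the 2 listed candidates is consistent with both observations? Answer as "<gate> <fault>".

U6 stuck-at-1

Evaluate each candidate on input in0=0, in1=1, in2=0:
  U6 stuck-at-1: U1=0, U2=1, U3=1, U4=0, U5=1, U6=1 [stuck-at-1], U7=0 → Y1=0, Y2=0 — matches
  U5 stuck-at-1: U1=0, U2=1, U3=1, U4=0, U5=1 [stuck-at-1], U6=0, U7=1 → Y1=0, Y2=1 — eliminated
Only U6 stuck-at-1 reproduces the observed Y1=0, Y2=0.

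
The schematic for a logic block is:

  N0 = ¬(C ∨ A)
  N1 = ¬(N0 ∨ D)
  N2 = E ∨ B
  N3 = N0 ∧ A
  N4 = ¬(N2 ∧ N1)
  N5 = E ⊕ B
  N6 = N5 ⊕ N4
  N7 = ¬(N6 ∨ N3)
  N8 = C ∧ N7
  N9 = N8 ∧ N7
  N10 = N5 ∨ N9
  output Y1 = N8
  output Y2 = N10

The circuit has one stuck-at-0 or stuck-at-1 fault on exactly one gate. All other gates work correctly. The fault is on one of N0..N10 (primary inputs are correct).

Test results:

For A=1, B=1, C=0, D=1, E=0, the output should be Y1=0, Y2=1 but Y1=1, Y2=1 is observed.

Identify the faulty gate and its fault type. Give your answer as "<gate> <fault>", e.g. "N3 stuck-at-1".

Fault-free values for test 1 (A=1, B=1, C=0, D=1, E=0): N0=0, N1=0, N2=1, N3=0, N4=1, N5=1, N6=0, N7=1, N8=0, N9=0, N10=1, giving Y1=0, Y2=1. Observed Y1=1, Y2=1.
Test 1: faults giving observed Y1=1, Y2=1 are {N8 stuck-at-1}.
Only N8 stuck-at-1 is consistent with every test.

N8 stuck-at-1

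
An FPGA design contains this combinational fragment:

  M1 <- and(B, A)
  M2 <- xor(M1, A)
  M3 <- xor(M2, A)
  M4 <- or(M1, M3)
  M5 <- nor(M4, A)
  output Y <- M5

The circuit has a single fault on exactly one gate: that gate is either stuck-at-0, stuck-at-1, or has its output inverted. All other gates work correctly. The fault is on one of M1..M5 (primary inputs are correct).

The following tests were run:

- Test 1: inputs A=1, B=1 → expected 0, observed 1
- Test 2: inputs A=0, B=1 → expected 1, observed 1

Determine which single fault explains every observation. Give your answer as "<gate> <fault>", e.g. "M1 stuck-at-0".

M5 stuck-at-1

Fault-free values for test 1 (A=1, B=1): M1=1, M2=0, M3=1, M4=1, M5=0, giving Y=0. Observed 1.
Test 1: faults giving observed 1 are {M5 stuck-at-1, M5 inverted output}.
Test 2 (A=0, B=1): fault-free M1=0, M2=0, M3=0, M4=0, M5=1 → 1; observed 1. Eliminates M5 inverted output.
Only M5 stuck-at-1 is consistent with every test.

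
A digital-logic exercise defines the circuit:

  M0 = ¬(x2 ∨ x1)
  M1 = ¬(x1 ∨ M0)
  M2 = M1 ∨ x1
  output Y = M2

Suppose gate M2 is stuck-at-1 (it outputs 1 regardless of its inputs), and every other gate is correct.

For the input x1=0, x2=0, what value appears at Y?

Propagate with M2 forced: M0=1, M1=0, M2=1 [stuck-at-1].
So Y = 1. (Without the fault it would be 0.)

1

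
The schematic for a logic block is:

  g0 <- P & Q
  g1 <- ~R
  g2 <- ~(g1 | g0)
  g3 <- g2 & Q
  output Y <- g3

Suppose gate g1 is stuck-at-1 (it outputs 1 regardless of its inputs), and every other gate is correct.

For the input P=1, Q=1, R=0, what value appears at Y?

Propagate with g1 forced: g0=1, g1=1 [stuck-at-1], g2=0, g3=0.
So Y = 0. (Same as the fault-free value — the fault is masked on this input.)

0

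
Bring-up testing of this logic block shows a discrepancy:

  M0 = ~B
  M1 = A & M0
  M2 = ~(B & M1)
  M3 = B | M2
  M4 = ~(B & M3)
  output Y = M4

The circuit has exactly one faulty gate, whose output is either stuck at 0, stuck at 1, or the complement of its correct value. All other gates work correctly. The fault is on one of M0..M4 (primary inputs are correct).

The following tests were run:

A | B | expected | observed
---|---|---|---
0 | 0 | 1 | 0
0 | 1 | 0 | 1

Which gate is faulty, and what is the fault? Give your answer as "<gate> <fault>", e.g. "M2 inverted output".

M4 inverted output

Fault-free values for test 1 (A=0, B=0): M0=1, M1=0, M2=1, M3=1, M4=1, giving Y=1. Observed 0.
Test 1: faults giving observed 0 are {M4 stuck-at-0, M4 inverted output}.
Test 2 (A=0, B=1): fault-free M0=0, M1=0, M2=1, M3=1, M4=0 → 0; observed 1. Eliminates M4 stuck-at-0.
Only M4 inverted output is consistent with every test.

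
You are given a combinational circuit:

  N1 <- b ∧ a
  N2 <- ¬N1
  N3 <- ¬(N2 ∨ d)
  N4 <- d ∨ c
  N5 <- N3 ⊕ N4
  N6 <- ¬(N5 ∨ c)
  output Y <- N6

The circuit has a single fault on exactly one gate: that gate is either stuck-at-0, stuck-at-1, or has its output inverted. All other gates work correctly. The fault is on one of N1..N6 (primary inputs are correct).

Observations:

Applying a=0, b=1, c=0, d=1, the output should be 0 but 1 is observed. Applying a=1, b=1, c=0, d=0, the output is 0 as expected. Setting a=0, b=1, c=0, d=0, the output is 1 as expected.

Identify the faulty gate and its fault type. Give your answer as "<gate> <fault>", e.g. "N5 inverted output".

Fault-free values for test 1 (a=0, b=1, c=0, d=1): N1=0, N2=1, N3=0, N4=1, N5=1, N6=0, giving Y=0. Observed 1.
Test 1: faults giving observed 1 are {N3 stuck-at-1, N3 inverted output, N4 stuck-at-0, N4 inverted output, N5 stuck-at-0, N5 inverted output, N6 stuck-at-1, N6 inverted output}.
Test 2 (a=1, b=1, c=0, d=0): fault-free N1=1, N2=0, N3=1, N4=0, N5=1, N6=0 → 0; observed 0. Eliminates N3 inverted output, N4 inverted output, N5 stuck-at-0, N5 inverted output, N6 stuck-at-1, N6 inverted output.
Test 3 (a=0, b=1, c=0, d=0): fault-free N1=0, N2=1, N3=0, N4=0, N5=0, N6=1 → 1; observed 1. Eliminates N3 stuck-at-1.
Only N4 stuck-at-0 is consistent with every test.

N4 stuck-at-0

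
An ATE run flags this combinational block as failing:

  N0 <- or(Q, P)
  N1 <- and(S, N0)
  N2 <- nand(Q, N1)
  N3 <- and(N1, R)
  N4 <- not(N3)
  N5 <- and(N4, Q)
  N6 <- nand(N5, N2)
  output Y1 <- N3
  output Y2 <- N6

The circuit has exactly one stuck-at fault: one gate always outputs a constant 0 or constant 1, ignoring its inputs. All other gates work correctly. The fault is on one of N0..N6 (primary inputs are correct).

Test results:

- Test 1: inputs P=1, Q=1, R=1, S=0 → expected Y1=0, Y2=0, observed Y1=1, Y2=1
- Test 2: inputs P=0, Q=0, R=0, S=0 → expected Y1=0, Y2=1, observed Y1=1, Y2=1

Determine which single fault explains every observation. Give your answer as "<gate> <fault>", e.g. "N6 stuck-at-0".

N3 stuck-at-1

Fault-free values for test 1 (P=1, Q=1, R=1, S=0): N0=1, N1=0, N2=1, N3=0, N4=1, N5=1, N6=0, giving Y1=0, Y2=0. Observed Y1=1, Y2=1.
Test 1: faults giving observed Y1=1, Y2=1 are {N1 stuck-at-1, N3 stuck-at-1}.
Test 2 (P=0, Q=0, R=0, S=0): fault-free N0=0, N1=0, N2=1, N3=0, N4=1, N5=0, N6=1 → Y1=0, Y2=1; observed Y1=1, Y2=1. Eliminates N1 stuck-at-1.
Only N3 stuck-at-1 is consistent with every test.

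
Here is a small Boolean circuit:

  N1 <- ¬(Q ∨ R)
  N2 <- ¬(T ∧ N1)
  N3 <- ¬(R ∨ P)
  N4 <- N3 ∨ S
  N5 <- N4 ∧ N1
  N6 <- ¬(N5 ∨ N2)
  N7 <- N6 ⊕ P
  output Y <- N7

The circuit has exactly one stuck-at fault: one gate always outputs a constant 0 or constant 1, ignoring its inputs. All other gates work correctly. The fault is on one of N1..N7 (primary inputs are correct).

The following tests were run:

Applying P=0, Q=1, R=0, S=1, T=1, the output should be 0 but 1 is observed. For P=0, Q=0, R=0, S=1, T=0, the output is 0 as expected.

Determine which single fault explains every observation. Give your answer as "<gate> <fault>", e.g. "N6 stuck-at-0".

Fault-free values for test 1 (P=0, Q=1, R=0, S=1, T=1): N1=0, N2=1, N3=1, N4=1, N5=0, N6=0, N7=0, giving Y=0. Observed 1.
Test 1: faults giving observed 1 are {N2 stuck-at-0, N6 stuck-at-1, N7 stuck-at-1}.
Test 2 (P=0, Q=0, R=0, S=1, T=0): fault-free N1=1, N2=1, N3=1, N4=1, N5=1, N6=0, N7=0 → 0; observed 0. Eliminates N6 stuck-at-1, N7 stuck-at-1.
Only N2 stuck-at-0 is consistent with every test.

N2 stuck-at-0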